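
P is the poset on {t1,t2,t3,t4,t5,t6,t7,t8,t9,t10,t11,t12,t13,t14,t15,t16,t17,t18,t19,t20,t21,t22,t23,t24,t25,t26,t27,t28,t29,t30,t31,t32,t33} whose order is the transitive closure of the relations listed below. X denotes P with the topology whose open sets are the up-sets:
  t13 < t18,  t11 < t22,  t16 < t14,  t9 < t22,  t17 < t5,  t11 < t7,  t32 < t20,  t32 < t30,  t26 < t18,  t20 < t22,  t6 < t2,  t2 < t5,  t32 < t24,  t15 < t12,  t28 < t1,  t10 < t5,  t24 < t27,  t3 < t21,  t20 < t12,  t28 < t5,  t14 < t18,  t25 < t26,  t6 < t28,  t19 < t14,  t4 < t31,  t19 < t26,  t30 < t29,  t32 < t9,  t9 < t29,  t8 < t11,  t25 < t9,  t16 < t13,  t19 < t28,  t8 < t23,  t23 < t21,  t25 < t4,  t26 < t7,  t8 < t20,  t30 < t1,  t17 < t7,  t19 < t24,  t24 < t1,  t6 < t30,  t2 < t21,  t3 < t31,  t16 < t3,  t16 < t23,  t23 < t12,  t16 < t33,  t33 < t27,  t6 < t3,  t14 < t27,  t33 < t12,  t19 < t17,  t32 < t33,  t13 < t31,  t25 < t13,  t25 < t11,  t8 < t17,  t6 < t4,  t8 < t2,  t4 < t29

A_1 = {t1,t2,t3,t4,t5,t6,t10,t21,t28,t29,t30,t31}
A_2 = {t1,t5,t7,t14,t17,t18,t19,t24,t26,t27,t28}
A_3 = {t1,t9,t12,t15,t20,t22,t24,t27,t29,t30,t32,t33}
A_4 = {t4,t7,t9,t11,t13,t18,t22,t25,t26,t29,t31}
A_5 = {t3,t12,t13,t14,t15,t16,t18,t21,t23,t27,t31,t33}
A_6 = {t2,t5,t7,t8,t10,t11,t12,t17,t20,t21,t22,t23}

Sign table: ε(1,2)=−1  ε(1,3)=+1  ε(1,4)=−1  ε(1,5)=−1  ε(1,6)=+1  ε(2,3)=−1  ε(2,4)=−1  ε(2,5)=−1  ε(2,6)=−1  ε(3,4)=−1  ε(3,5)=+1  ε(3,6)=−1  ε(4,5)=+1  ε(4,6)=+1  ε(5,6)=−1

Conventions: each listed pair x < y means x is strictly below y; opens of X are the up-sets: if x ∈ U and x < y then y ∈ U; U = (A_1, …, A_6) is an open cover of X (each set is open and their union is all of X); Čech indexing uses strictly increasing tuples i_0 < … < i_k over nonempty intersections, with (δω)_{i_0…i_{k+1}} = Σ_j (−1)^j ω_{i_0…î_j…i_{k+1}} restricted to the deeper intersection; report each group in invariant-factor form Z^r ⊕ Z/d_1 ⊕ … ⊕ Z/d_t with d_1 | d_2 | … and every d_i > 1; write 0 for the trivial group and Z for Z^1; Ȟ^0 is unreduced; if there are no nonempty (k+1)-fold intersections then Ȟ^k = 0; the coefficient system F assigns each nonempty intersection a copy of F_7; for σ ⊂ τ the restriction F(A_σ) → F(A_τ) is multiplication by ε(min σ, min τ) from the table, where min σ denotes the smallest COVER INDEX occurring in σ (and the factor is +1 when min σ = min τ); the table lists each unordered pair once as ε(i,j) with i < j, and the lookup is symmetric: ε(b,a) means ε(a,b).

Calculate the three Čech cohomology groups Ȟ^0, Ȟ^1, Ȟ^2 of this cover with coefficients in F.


nerve simplices:
  A12={t1,t5,t28} A13={t1,t29,t30} A14={t4,t29,t31} A15={t3,t21,t31} A16={t2,t5,t10,t21} A23={t1,t24,t27} A24={t7,t18,t26} A25={t14,t18,t27} A26={t5,t7,t17} A34={t9,t22,t29} A35={t12,t15,t27,t33} A36={t12,t20,t22} A45={t13,t18,t31} A46={t7,t11,t22} A56={t12,t21,t23}
  A123={t1} A126={t5} A134={t29} A145={t31} A156={t21} A235={t27} A245={t18} A246={t7} A346={t22} A356={t12}
C dims 6,15,10; δ0: rk_F7 6; δ1: rk_F7 9
degree 0: 6−6−0 = 0 → Ȟ^0 ≅ 0
degree 1: 15−9−6 = 0 → Ȟ^1 ≅ 0
degree 2: 10−0−9 = 1 → Ȟ^2 ≅ Z/7

Ȟ^0 = 0, Ȟ^1 = 0 and Ȟ^2 = Z/7


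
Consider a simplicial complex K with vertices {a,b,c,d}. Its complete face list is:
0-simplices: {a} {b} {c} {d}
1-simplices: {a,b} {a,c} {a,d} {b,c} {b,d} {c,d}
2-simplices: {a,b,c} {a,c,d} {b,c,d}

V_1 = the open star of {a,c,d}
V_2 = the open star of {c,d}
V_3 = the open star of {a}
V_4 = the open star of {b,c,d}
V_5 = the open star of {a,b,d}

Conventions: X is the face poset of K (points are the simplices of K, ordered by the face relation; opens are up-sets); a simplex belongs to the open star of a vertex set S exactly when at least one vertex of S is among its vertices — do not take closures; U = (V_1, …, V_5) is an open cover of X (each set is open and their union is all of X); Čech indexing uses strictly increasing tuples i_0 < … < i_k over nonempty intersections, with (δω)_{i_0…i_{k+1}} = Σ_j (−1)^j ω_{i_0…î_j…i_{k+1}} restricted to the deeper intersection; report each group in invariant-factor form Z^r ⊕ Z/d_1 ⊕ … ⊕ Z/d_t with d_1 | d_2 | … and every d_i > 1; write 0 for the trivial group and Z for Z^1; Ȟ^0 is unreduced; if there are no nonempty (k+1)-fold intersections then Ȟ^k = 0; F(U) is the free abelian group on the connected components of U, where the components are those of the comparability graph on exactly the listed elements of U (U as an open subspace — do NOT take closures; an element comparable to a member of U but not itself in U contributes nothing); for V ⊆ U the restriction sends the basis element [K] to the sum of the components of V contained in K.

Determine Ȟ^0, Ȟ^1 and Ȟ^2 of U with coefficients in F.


Ȟ^0 = Z; Ȟ^1 = 0; Ȟ^2 = 0

nonempty overlaps:
  V1={{a},{c},{d},{a,b},{a,c},{a,d},{b,c},{b,d},{c,d},{a,b,c},{a,c,d},{b,c,d}} V2={{c},{d},{a,c},{a,d},{b,c},{b,d},{c,d},{a,b,c},{a,c,d},{b,c,d}} V3={{a},{a,b},{a,c},{a,d},{a,b,c},{a,c,d}} V4={{b},{c},{d},{a,b},{a,c},{a,d},{b,c},{b,d},{c,d},{a,b,c},{a,c,d},{b,c,d}} V5={{a},{b},{d},{a,b},{a,c},{a,d},{b,c},{b,d},{c,d},{a,b,c},{a,c,d},{b,c,d}}
  V12={{c},{d},{a,c},{a,d},{b,c},{b,d},{c,d},{a,b,c},{a,c,d},{b,c,d}} V13={{a},{a,b},{a,c},{a,d},{a,b,c},{a,c,d}} V14={{c},{d},{a,b},{a,c},{a,d},{b,c},{b,d},{c,d},{a,b,c},{a,c,d},{b,c,d}} V15={{a},{d},{a,b},{a,c},{a,d},{b,c},{b,d},{c,d},{a,b,c},{a,c,d},{b,c,d}} V23={{a,c},{a,d},{a,b,c},{a,c,d}} V24={{c},{d},{a,c},{a,d},{b,c},{b,d},{c,d},{a,b,c},{a,c,d},{b,c,d}} V25={{d},{a,c},{a,d},{b,c},{b,d},{c,d},{a,b,c},{a,c,d},{b,c,d}} V34={{a,b},{a,c},{a,d},{a,b,c},{a,c,d}} V35={{a},{a,b},{a,c},{a,d},{a,b,c},{a,c,d}} V45={{b},{d},{a,b},{a,c},{a,d},{b,c},{b,d},{c,d},{a,b,c},{a,c,d},{b,c,d}}
  V123={{a,c},{a,d},{a,b,c},{a,c,d}} V124={{c},{d},{a,c},{a,d},{b,c},{b,d},{c,d},{a,b,c},{a,c,d},{b,c,d}} V125={{d},{a,c},{a,d},{b,c},{b,d},{c,d},{a,b,c},{a,c,d},{b,c,d}} V134={{a,b},{a,c},{a,d},{a,b,c},{a,c,d}} V135={{a},{a,b},{a,c},{a,d},{a,b,c},{a,c,d}} V145={{d},{a,b},{a,c},{a,d},{b,c},{b,d},{c,d},{a,b,c},{a,c,d},{b,c,d}} V234={{a,c},{a,d},{a,b,c},{a,c,d}} V235={{a,c},{a,d},{a,b,c},{a,c,d}} V245={{d},{a,c},{a,d},{b,c},{b,d},{c,d},{a,b,c},{a,c,d},{b,c,d}} V345={{a,b},{a,c},{a,d},{a,b,c},{a,c,d}}
  V1234={{a,c},{a,d},{a,b,c},{a,c,d}} V1235={{a,c},{a,d},{a,b,c},{a,c,d}} V1245={{d},{a,c},{a,d},{b,c},{b,d},{c,d},{a,b,c},{a,c,d},{b,c,d}} V1345={{a,b},{a,c},{a,d},{a,b,c},{a,c,d}} V2345={{a,c},{a,d},{a,b,c},{a,c,d}}
  V12345={{a,c},{a,d},{a,b,c},{a,c,d}}
components per intersection:
  V1: {{a},{c},{d},{a,b},{a,c},{a,d},{b,c},{b,d},{c,d},{a,b,c},{a,c,d},{b,c,d}}
  V2: {{c},{d},{a,c},{a,d},{b,c},{b,d},{c,d},{a,b,c},{a,c,d},{b,c,d}}
  V3: {{a},{a,b},{a,c},{a,d},{a,b,c},{a,c,d}}
  V4: {{b},{c},{d},{a,b},{a,c},{a,d},{b,c},{b,d},{c,d},{a,b,c},{a,c,d},{b,c,d}}
  V5: {{a},{b},{d},{a,b},{a,c},{a,d},{b,c},{b,d},{c,d},{a,b,c},{a,c,d},{b,c,d}}
  V12: {{c},{d},{a,c},{a,d},{b,c},{b,d},{c,d},{a,b,c},{a,c,d},{b,c,d}}
  V13: {{a},{a,b},{a,c},{a,d},{a,b,c},{a,c,d}}
  V14: {{c},{d},{a,b},{a,c},{a,d},{b,c},{b,d},{c,d},{a,b,c},{a,c,d},{b,c,d}}
  V15: {{a},{d},{a,b},{a,c},{a,d},{b,c},{b,d},{c,d},{a,b,c},{a,c,d},{b,c,d}}
  V23: {{a,c},{a,d},{a,b,c},{a,c,d}}
  V24: {{c},{d},{a,c},{a,d},{b,c},{b,d},{c,d},{a,b,c},{a,c,d},{b,c,d}}
  V25: {{d},{a,c},{a,d},{b,c},{b,d},{c,d},{a,b,c},{a,c,d},{b,c,d}}
  V34: {{a,b},{a,c},{a,d},{a,b,c},{a,c,d}}
  V35: {{a},{a,b},{a,c},{a,d},{a,b,c},{a,c,d}}
  V45: {{b},{d},{a,b},{a,c},{a,d},{b,c},{b,d},{c,d},{a,b,c},{a,c,d},{b,c,d}}
  V123: {{a,c},{a,d},{a,b,c},{a,c,d}}
  V124: {{c},{d},{a,c},{a,d},{b,c},{b,d},{c,d},{a,b,c},{a,c,d},{b,c,d}}
  V125: {{d},{a,c},{a,d},{b,c},{b,d},{c,d},{a,b,c},{a,c,d},{b,c,d}}
  V134: {{a,b},{a,c},{a,d},{a,b,c},{a,c,d}}
  V135: {{a},{a,b},{a,c},{a,d},{a,b,c},{a,c,d}}
  V145: {{d},{a,b},{a,c},{a,d},{b,c},{b,d},{c,d},{a,b,c},{a,c,d},{b,c,d}}
  V234: {{a,c},{a,d},{a,b,c},{a,c,d}}
  V235: {{a,c},{a,d},{a,b,c},{a,c,d}}
  V245: {{d},{a,c},{a,d},{b,c},{b,d},{c,d},{a,b,c},{a,c,d},{b,c,d}}
  V345: {{a,b},{a,c},{a,d},{a,b,c},{a,c,d}}
  V1234: {{a,c},{a,d},{a,b,c},{a,c,d}}
  V1235: {{a,c},{a,d},{a,b,c},{a,c,d}}
  V1245: {{d},{a,c},{a,d},{b,c},{b,d},{c,d},{a,b,c},{a,c,d},{b,c,d}}
  V1345: {{a,b},{a,c},{a,d},{a,b,c},{a,c,d}}
  V2345: {{a,c},{a,d},{a,b,c},{a,c,d}}
  V12345: {{a,c},{a,d},{a,b,c},{a,c,d}}
C dims 5,10,10,5; δ0: rk 4, SNF 1^4; δ1: rk 6, SNF 1^6; δ2: rk 4, SNF 1^4
degree 0: 5−4−0 = 1 → Ȟ^0 ≅ Z
degree 1: 10−6−4 = 0 → Ȟ^1 ≅ 0
degree 2: 10−4−6 = 0 → Ȟ^2 ≅ 0


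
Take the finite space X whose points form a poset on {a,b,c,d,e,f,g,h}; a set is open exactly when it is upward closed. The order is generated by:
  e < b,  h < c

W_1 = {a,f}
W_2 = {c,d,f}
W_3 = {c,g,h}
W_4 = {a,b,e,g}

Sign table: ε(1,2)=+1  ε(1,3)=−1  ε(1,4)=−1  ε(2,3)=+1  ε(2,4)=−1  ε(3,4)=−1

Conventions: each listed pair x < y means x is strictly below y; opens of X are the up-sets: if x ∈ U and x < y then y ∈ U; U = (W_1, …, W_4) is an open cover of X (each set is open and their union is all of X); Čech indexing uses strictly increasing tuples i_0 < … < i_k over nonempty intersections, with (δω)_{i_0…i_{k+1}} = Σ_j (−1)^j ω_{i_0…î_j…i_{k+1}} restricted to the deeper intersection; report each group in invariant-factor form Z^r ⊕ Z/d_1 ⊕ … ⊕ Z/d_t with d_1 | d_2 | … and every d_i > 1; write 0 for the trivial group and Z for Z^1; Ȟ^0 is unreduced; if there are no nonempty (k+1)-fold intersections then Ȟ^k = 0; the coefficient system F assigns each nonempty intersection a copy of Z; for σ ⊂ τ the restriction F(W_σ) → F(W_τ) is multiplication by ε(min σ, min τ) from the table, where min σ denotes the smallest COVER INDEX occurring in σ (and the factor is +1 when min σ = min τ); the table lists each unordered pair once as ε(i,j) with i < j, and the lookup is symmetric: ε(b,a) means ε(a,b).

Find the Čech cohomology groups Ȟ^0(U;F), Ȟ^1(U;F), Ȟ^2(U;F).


nerve of the cover:
  W12={f} W14={a} W23={c} W34={g}
C dims 4,4; δ0: rk 3, SNF 1^3
Ȟ^0 = (4 − 3) − 0 = 1, so Ȟ^0 ≅ Z
Ȟ^1 = (4 − 0) − 3 = 1, so Ȟ^1 ≅ Z
Ȟ^2 = (0 − 0) − 0 = 0, so Ȟ^2 ≅ 0

Ȟ^0(U;F) ≅ Z; Ȟ^1(U;F) ≅ Z; Ȟ^2(U;F) ≅ 0


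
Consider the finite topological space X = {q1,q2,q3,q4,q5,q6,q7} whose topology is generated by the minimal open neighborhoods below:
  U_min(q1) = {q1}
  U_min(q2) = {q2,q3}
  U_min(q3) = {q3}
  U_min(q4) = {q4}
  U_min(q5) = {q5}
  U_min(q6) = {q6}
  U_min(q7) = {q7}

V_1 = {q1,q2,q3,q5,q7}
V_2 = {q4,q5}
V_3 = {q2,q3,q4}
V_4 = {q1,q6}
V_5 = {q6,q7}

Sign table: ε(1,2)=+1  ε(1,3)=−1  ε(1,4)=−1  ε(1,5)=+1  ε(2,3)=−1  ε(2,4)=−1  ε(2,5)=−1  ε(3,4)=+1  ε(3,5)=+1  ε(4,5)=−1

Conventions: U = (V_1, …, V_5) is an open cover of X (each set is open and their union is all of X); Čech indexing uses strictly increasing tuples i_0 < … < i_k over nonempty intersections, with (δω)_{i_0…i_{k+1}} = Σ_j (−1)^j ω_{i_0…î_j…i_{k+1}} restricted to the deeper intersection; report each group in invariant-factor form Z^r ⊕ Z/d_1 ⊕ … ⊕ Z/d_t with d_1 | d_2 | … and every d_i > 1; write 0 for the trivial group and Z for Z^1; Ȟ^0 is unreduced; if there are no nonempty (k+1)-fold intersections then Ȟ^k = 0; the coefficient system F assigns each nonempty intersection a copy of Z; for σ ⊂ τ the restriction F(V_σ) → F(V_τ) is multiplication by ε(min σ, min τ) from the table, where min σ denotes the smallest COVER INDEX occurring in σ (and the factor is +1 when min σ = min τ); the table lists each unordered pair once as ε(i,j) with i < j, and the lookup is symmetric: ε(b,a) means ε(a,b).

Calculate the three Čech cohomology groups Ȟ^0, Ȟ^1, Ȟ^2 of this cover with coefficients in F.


nerve simplices:
  V12={q5} V13={q2,q3} V14={q1} V15={q7} V23={q4} V45={q6}
C dims 5,6; δ0: rk 4, SNF 1^4
degree 0: 5−4−0 = 1 → Ȟ^0 ≅ Z
degree 1: 6−0−4 = 2 → Ȟ^1 ≅ Z^2
degree 2: 0−0−0 = 0 → Ȟ^2 ≅ 0

Ȟ^0 = Z; Ȟ^1 = Z^2; Ȟ^2 = 0


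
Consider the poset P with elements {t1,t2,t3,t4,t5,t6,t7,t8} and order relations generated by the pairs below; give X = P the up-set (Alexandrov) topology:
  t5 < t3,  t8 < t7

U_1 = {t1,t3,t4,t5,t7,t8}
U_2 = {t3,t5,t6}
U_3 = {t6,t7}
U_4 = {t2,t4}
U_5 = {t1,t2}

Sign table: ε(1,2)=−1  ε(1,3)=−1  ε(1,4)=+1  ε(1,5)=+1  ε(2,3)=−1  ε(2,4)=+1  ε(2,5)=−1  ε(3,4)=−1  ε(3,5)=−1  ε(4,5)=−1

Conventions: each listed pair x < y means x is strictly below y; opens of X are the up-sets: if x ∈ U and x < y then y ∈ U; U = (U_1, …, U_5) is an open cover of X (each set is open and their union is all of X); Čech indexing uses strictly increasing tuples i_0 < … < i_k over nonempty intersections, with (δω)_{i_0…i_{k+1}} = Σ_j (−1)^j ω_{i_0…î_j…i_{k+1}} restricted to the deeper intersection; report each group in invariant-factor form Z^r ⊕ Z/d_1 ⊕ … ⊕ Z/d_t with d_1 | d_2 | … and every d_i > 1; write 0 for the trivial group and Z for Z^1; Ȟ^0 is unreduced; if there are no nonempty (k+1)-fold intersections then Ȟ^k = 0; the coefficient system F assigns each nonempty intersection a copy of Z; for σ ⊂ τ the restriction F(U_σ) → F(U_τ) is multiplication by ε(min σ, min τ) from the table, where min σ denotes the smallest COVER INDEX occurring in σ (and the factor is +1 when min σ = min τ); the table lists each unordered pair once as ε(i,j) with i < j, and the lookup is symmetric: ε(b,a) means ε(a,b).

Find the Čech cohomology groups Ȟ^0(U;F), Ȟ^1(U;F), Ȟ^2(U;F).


cover nerve:
  U12={t3,t5} U13={t7} U14={t4} U15={t1} U23={t6} U45={t2}
C dims 5,6; δ0: rk 5, SNF 1^4·2
Ȟ^0: (5−5)−0=0 ⇒ 0
Ȟ^1: (6−0)−5=1 plus torsion [2] ⇒ Z ⊕ Z/2
Ȟ^2: (0−0)−0=0 ⇒ 0

Ȟ^0 = 0, Ȟ^1 = Z ⊕ Z/2 and Ȟ^2 = 0


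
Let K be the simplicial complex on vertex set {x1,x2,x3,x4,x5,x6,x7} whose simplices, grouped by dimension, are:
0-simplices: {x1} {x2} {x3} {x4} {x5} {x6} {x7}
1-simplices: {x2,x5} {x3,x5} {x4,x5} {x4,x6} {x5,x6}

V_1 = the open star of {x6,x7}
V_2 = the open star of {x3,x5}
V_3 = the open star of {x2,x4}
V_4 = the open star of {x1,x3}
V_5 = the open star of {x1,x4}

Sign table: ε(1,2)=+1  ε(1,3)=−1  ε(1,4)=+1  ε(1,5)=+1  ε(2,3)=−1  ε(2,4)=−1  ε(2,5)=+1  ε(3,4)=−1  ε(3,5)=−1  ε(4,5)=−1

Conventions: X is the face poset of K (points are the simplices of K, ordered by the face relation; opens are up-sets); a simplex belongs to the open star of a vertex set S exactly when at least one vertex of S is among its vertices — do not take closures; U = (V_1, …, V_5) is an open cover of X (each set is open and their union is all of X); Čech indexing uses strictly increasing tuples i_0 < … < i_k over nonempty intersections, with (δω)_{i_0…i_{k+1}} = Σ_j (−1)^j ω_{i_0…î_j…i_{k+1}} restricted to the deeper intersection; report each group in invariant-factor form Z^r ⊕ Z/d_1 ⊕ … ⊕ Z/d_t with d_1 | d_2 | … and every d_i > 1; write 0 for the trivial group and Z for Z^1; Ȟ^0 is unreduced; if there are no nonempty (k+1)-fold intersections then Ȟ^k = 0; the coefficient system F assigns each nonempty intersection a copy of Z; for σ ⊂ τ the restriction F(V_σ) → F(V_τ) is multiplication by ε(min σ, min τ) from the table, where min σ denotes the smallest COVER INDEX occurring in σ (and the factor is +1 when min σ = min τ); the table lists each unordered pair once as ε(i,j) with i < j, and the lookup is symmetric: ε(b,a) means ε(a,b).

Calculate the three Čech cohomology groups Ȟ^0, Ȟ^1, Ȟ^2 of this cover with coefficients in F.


Ȟ^0 = Z; Ȟ^1 = Z^2; Ȟ^2 = 0

nonempty overlaps:
  V1={{x6},{x7},{x4,x6},{x5,x6}} V2={{x3},{x5},{x2,x5},{x3,x5},{x4,x5},{x5,x6}} V3={{x2},{x4},{x2,x5},{x4,x5},{x4,x6}} V4={{x1},{x3},{x3,x5}} V5={{x1},{x4},{x4,x5},{x4,x6}}
  V12={{x5,x6}} V13={{x4,x6}} V15={{x4,x6}} V23={{x2,x5},{x4,x5}} V24={{x3},{x3,x5}} V25={{x4,x5}} V35={{x4},{x4,x5},{x4,x6}} V45={{x1}}
  V135={{x4,x6}} V235={{x4,x5}}
C dims 5,8,2; δ0: rk 4, SNF 1^4; δ1: rk 2, SNF 1^2
degree 0: 5−4−0 = 1 → Ȟ^0 ≅ Z
degree 1: 8−2−4 = 2 → Ȟ^1 ≅ Z^2
degree 2: 2−0−2 = 0 → Ȟ^2 ≅ 0


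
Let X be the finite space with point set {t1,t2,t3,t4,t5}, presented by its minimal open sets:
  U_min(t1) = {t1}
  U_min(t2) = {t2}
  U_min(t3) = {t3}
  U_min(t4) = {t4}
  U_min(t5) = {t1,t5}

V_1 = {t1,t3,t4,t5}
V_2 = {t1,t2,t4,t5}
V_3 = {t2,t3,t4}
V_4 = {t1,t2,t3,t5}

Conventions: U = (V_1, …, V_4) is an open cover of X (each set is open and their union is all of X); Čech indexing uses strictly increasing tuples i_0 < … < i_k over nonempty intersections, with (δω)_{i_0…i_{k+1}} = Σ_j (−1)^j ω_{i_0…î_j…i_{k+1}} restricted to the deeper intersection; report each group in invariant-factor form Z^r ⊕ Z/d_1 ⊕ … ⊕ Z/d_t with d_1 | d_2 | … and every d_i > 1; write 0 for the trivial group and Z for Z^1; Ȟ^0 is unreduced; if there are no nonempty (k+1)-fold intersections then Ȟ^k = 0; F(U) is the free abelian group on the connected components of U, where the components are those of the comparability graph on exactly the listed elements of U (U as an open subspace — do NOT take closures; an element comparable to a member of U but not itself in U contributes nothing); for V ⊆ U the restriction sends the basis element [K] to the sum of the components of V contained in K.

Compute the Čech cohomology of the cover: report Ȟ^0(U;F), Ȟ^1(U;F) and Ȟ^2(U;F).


nerve of the cover:
  V12={t1,t4,t5} V13={t3,t4} V14={t1,t3,t5} V23={t2,t4} V24={t1,t2,t5} V34={t2,t3}
  V123={t4} V124={t1,t5} V134={t3} V234={t2}
components per intersection:
  V1: {t1,t5} {t3} {t4}
  V2: {t1,t5} {t2} {t4}
  V3: {t2} {t3} {t4}
  V4: {t1,t5} {t2} {t3}
  V12: {t1,t5} {t4}
  V13: {t3} {t4}
  V14: {t1,t5} {t3}
  V23: {t2} {t4}
  V24: {t1,t5} {t2}
  V34: {t2} {t3}
  V123: {t4}
  V124: {t1,t5}
  V134: {t3}
  V234: {t2}
C dims 12,12,4; δ0: rk 8, SNF 1^8; δ1: rk 4, SNF 1^4
Ȟ^0 = (12 − 8) − 0 = 4, so Ȟ^0 ≅ Z^4
Ȟ^1 = (12 − 4) − 8 = 0, so Ȟ^1 ≅ 0
Ȟ^2 = (4 − 0) − 4 = 0, so Ȟ^2 ≅ 0

Ȟ^0 ≅ Z^4, Ȟ^1 ≅ 0 and Ȟ^2 ≅ 0


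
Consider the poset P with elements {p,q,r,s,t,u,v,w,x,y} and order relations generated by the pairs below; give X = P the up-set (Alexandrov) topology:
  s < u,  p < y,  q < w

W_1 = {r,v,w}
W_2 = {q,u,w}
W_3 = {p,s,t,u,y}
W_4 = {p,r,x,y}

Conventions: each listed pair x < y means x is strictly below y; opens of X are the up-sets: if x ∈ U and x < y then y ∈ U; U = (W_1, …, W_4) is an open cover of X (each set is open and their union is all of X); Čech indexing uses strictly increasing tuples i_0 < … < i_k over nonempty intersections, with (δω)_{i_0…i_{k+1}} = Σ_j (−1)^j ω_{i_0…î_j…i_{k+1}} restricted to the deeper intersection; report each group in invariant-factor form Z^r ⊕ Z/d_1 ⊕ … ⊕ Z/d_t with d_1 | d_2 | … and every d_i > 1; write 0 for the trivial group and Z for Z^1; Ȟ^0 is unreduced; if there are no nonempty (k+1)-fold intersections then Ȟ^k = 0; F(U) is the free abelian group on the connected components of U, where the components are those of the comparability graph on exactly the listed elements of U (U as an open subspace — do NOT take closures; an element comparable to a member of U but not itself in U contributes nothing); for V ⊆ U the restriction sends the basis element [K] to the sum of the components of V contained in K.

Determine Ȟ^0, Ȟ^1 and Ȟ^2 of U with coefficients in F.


Ȟ^0(U;F) ≅ Z^7; Ȟ^1(U;F) ≅ 0; Ȟ^2(U;F) ≅ 0

cover nerve:
  W12={w} W14={r} W23={u} W34={p,y}
components per intersection:
  W1: {r} {v} {w}
  W2: {q,w} {u}
  W3: {p,y} {s,u} {t}
  W4: {p,y} {r} {x}
  W12: {w}
  W14: {r}
  W23: {u}
  W34: {p,y}
C dims 11,4; δ0: rk 4, SNF 1^4
Ȟ^0: (11−4)−0=7 ⇒ Z^7
Ȟ^1: (4−0)−4=0 ⇒ 0
Ȟ^2: (0−0)−0=0 ⇒ 0


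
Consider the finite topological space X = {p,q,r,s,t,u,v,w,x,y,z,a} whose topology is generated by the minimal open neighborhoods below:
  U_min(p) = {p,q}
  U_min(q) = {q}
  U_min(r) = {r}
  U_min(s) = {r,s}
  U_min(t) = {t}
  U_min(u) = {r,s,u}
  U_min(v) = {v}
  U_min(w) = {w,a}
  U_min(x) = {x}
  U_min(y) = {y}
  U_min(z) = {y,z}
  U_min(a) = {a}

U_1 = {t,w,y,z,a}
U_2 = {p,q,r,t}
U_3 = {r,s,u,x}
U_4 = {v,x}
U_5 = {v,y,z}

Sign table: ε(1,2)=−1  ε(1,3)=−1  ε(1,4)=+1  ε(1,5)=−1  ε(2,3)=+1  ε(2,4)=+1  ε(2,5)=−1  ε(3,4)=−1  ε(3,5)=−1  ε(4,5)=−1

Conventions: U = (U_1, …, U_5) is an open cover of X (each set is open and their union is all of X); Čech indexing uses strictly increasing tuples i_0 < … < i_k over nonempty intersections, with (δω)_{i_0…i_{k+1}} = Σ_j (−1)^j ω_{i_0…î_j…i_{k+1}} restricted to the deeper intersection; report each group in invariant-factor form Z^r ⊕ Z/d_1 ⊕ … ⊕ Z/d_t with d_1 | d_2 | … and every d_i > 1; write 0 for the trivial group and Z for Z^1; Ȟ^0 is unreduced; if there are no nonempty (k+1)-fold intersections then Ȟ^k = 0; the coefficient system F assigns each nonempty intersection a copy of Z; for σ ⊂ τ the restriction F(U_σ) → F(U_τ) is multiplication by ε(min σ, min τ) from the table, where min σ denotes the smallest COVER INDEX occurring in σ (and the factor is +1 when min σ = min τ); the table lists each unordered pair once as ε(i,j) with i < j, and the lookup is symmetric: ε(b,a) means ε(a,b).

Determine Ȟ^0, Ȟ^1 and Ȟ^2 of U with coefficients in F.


Ȟ^0 ≅ Z,  Ȟ^1 ≅ Z,  Ȟ^2 ≅ 0

nonempty intersections:
  U12={t} U15={y,z} U23={r} U34={x} U45={v}
C dims 5,5; δ0: rk 4, SNF 1^4
Ȟ^0: (5−4)−0=1 ⇒ Z
Ȟ^1: (5−0)−4=1 ⇒ Z
Ȟ^2: (0−0)−0=0 ⇒ 0


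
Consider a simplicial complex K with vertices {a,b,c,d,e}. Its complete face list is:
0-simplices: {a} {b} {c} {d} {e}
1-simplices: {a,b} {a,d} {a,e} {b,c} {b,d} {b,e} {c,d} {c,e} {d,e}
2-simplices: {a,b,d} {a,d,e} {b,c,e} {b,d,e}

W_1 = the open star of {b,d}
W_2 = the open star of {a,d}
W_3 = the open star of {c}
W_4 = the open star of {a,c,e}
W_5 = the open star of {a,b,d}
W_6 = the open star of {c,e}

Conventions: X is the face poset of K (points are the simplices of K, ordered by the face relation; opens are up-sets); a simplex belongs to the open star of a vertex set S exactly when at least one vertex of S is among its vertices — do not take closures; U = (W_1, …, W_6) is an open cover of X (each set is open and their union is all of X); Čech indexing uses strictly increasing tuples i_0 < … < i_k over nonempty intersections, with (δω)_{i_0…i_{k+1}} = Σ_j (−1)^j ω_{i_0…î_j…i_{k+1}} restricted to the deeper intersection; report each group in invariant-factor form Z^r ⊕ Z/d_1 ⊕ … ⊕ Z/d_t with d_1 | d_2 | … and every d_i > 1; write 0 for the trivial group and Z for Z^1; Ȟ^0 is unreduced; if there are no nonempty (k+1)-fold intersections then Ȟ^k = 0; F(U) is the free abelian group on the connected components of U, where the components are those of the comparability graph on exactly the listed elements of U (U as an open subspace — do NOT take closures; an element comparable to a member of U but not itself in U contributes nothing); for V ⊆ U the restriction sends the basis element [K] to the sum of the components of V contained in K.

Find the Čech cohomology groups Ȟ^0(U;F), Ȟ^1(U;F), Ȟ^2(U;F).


nonempty overlaps:
  W1={{b},{d},{a,b},{a,d},{b,c},{b,d},{b,e},{c,d},{d,e},{a,b,d},{a,d,e},{b,c,e},{b,d,e}} W2={{a},{d},{a,b},{a,d},{a,e},{b,d},{c,d},{d,e},{a,b,d},{a,d,e},{b,d,e}} W3={{c},{b,c},{c,d},{c,e},{b,c,e}} W4={{a},{c},{e},{a,b},{a,d},{a,e},{b,c},{b,e},{c,d},{c,e},{d,e},{a,b,d},{a,d,e},{b,c,e},{b,d,e}} W5={{a},{b},{d},{a,b},{a,d},{a,e},{b,c},{b,d},{b,e},{c,d},{d,e},{a,b,d},{a,d,e},{b,c,e},{b,d,e}} W6={{c},{e},{a,e},{b,c},{b,e},{c,d},{c,e},{d,e},{a,d,e},{b,c,e},{b,d,e}}
  W12={{d},{a,b},{a,d},{b,d},{c,d},{d,e},{a,b,d},{a,d,e},{b,d,e}} W13={{b,c},{c,d},{b,c,e}} W14={{a,b},{a,d},{b,c},{b,e},{c,d},{d,e},{a,b,d},{a,d,e},{b,c,e},{b,d,e}} W15={{b},{d},{a,b},{a,d},{b,c},{b,d},{b,e},{c,d},{d,e},{a,b,d},{a,d,e},{b,c,e},{b,d,e}} W16={{b,c},{b,e},{c,d},{d,e},{a,d,e},{b,c,e},{b,d,e}} W23={{c,d}} W24={{a},{a,b},{a,d},{a,e},{c,d},{d,e},{a,b,d},{a,d,e},{b,d,e}} W25={{a},{d},{a,b},{a,d},{a,e},{b,d},{c,d},{d,e},{a,b,d},{a,d,e},{b,d,e}} W26={{a,e},{c,d},{d,e},{a,d,e},{b,d,e}} W34={{c},{b,c},{c,d},{c,e},{b,c,e}} W35={{b,c},{c,d},{b,c,e}} W36={{c},{b,c},{c,d},{c,e},{b,c,e}} W45={{a},{a,b},{a,d},{a,e},{b,c},{b,e},{c,d},{d,e},{a,b,d},{a,d,e},{b,c,e},{b,d,e}} W46={{c},{e},{a,e},{b,c},{b,e},{c,d},{c,e},{d,e},{a,d,e},{b,c,e},{b,d,e}} W56={{a,e},{b,c},{b,e},{c,d},{d,e},{a,d,e},{b,c,e},{b,d,e}}
  W123={{c,d}} W124={{a,b},{a,d},{c,d},{d,e},{a,b,d},{a,d,e},{b,d,e}} W125={{d},{a,b},{a,d},{b,d},{c,d},{d,e},{a,b,d},{a,d,e},{b,d,e}} W126={{c,d},{d,e},{a,d,e},{b,d,e}} W134={{b,c},{c,d},{b,c,e}} W135={{b,c},{c,d},{b,c,e}} W136={{b,c},{c,d},{b,c,e}} W145={{a,b},{a,d},{b,c},{b,e},{c,d},{d,e},{a,b,d},{a,d,e},{b,c,e},{b,d,e}} W146={{b,c},{b,e},{c,d},{d,e},{a,d,e},{b,c,e},{b,d,e}} W156={{b,c},{b,e},{c,d},{d,e},{a,d,e},{b,c,e},{b,d,e}} W234={{c,d}} W235={{c,d}} W236={{c,d}} W245={{a},{a,b},{a,d},{a,e},{c,d},{d,e},{a,b,d},{a,d,e},{b,d,e}} W246={{a,e},{c,d},{d,e},{a,d,e},{b,d,e}} W256={{a,e},{c,d},{d,e},{a,d,e},{b,d,e}} W345={{b,c},{c,d},{b,c,e}} W346={{c},{b,c},{c,d},{c,e},{b,c,e}} W356={{b,c},{c,d},{b,c,e}} W456={{a,e},{b,c},{b,e},{c,d},{d,e},{a,d,e},{b,c,e},{b,d,e}}
  W1234={{c,d}} W1235={{c,d}} W1236={{c,d}} W1245={{a,b},{a,d},{c,d},{d,e},{a,b,d},{a,d,e},{b,d,e}} W1246={{c,d},{d,e},{a,d,e},{b,d,e}} W1256={{c,d},{d,e},{a,d,e},{b,d,e}} W1345={{b,c},{c,d},{b,c,e}} W1346={{b,c},{c,d},{b,c,e}} W1356={{b,c},{c,d},{b,c,e}} W1456={{b,c},{b,e},{c,d},{d,e},{a,d,e},{b,c,e},{b,d,e}} W2345={{c,d}} W2346={{c,d}} W2356={{c,d}} W2456={{a,e},{c,d},{d,e},{a,d,e},{b,d,e}} W3456={{b,c},{c,d},{b,c,e}}
  W12345={{c,d}} W12346={{c,d}} W12356={{c,d}} W12456={{c,d},{d,e},{a,d,e},{b,d,e}} W13456={{b,c},{c,d},{b,c,e}} W23456={{c,d}}
  W123456={{c,d}}
components per intersection:
  W1: {{b},{d},{a,b},{a,d},{b,c},{b,d},{b,e},{c,d},{d,e},{a,b,d},{a,d,e},{b,c,e},{b,d,e}}
  W2: {{a},{d},{a,b},{a,d},{a,e},{b,d},{c,d},{d,e},{a,b,d},{a,d,e},{b,d,e}}
  W3: {{c},{b,c},{c,d},{c,e},{b,c,e}}
  W4: {{a},{c},{e},{a,b},{a,d},{a,e},{b,c},{b,e},{c,d},{c,e},{d,e},{a,b,d},{a,d,e},{b,c,e},{b,d,e}}
  W5: {{a},{b},{d},{a,b},{a,d},{a,e},{b,c},{b,d},{b,e},{c,d},{d,e},{a,b,d},{a,d,e},{b,c,e},{b,d,e}}
  W6: {{c},{e},{a,e},{b,c},{b,e},{c,d},{c,e},{d,e},{a,d,e},{b,c,e},{b,d,e}}
  W12: {{d},{a,b},{a,d},{b,d},{c,d},{d,e},{a,b,d},{a,d,e},{b,d,e}}
  W13: {{b,c},{b,c,e}} {{c,d}}
  W14: {{a,b},{a,d},{b,c},{b,e},{d,e},{a,b,d},{a,d,e},{b,c,e},{b,d,e}} {{c,d}}
  W15: {{b},{d},{a,b},{a,d},{b,c},{b,d},{b,e},{c,d},{d,e},{a,b,d},{a,d,e},{b,c,e},{b,d,e}}
  W16: {{b,c},{b,e},{d,e},{a,d,e},{b,c,e},{b,d,e}} {{c,d}}
  W23: {{c,d}}
  W24: {{a},{a,b},{a,d},{a,e},{d,e},{a,b,d},{a,d,e},{b,d,e}} {{c,d}}
  W25: {{a},{d},{a,b},{a,d},{a,e},{b,d},{c,d},{d,e},{a,b,d},{a,d,e},{b,d,e}}
  W26: {{a,e},{d,e},{a,d,e},{b,d,e}} {{c,d}}
  W34: {{c},{b,c},{c,d},{c,e},{b,c,e}}
  W35: {{b,c},{b,c,e}} {{c,d}}
  W36: {{c},{b,c},{c,d},{c,e},{b,c,e}}
  W45: {{a},{a,b},{a,d},{a,e},{b,c},{b,e},{d,e},{a,b,d},{a,d,e},{b,c,e},{b,d,e}} {{c,d}}
  W46: {{c},{e},{a,e},{b,c},{b,e},{c,d},{c,e},{d,e},{a,d,e},{b,c,e},{b,d,e}}
  W56: {{a,e},{b,c},{b,e},{d,e},{a,d,e},{b,c,e},{b,d,e}} {{c,d}}
  W123: {{c,d}}
  W124: {{a,b},{a,d},{d,e},{a,b,d},{a,d,e},{b,d,e}} {{c,d}}
  W125: {{d},{a,b},{a,d},{b,d},{c,d},{d,e},{a,b,d},{a,d,e},{b,d,e}}
  W126: {{c,d}} {{d,e},{a,d,e},{b,d,e}}
  W134: {{b,c},{b,c,e}} {{c,d}}
  W135: {{b,c},{b,c,e}} {{c,d}}
  W136: {{b,c},{b,c,e}} {{c,d}}
  W145: {{a,b},{a,d},{b,c},{b,e},{d,e},{a,b,d},{a,d,e},{b,c,e},{b,d,e}} {{c,d}}
  W146: {{b,c},{b,e},{d,e},{a,d,e},{b,c,e},{b,d,e}} {{c,d}}
  W156: {{b,c},{b,e},{d,e},{a,d,e},{b,c,e},{b,d,e}} {{c,d}}
  W234: {{c,d}}
  W235: {{c,d}}
  W236: {{c,d}}
  W245: {{a},{a,b},{a,d},{a,e},{d,e},{a,b,d},{a,d,e},{b,d,e}} {{c,d}}
  W246: {{a,e},{d,e},{a,d,e},{b,d,e}} {{c,d}}
  W256: {{a,e},{d,e},{a,d,e},{b,d,e}} {{c,d}}
  W345: {{b,c},{b,c,e}} {{c,d}}
  W346: {{c},{b,c},{c,d},{c,e},{b,c,e}}
  W356: {{b,c},{b,c,e}} {{c,d}}
  W456: {{a,e},{b,c},{b,e},{d,e},{a,d,e},{b,c,e},{b,d,e}} {{c,d}}
  W1234: {{c,d}}
  W1235: {{c,d}}
  W1236: {{c,d}}
  W1245: {{a,b},{a,d},{d,e},{a,b,d},{a,d,e},{b,d,e}} {{c,d}}
  W1246: {{c,d}} {{d,e},{a,d,e},{b,d,e}}
  W1256: {{c,d}} {{d,e},{a,d,e},{b,d,e}}
  W1345: {{b,c},{b,c,e}} {{c,d}}
  W1346: {{b,c},{b,c,e}} {{c,d}}
  W1356: {{b,c},{b,c,e}} {{c,d}}
  W1456: {{b,c},{b,e},{d,e},{a,d,e},{b,c,e},{b,d,e}} {{c,d}}
  W2345: {{c,d}}
  W2346: {{c,d}}
  W2356: {{c,d}}
  W2456: {{a,e},{d,e},{a,d,e},{b,d,e}} {{c,d}}
  W3456: {{b,c},{b,c,e}} {{c,d}}
  W12345: {{c,d}}
  W12346: {{c,d}}
  W12356: {{c,d}}
  W12456: {{c,d}} {{d,e},{a,d,e},{b,d,e}}
  W13456: {{b,c},{b,c,e}} {{c,d}}
  W23456: {{c,d}}
  W123456: {{c,d}}
C dims 6,23,34,24; δ0: rk 5, SNF 1^5; δ1: rk 17, SNF 1^17; δ2: rk 17, SNF 1^17
degree 0: 6−5−0 = 1 → Ȟ^0 ≅ Z
degree 1: 23−17−5 = 1 → Ȟ^1 ≅ Z
degree 2: 34−17−17 = 0 → Ȟ^2 ≅ 0

Ȟ^0(U;F) ≅ Z, Ȟ^1(U;F) ≅ Z, Ȟ^2(U;F) ≅ 0


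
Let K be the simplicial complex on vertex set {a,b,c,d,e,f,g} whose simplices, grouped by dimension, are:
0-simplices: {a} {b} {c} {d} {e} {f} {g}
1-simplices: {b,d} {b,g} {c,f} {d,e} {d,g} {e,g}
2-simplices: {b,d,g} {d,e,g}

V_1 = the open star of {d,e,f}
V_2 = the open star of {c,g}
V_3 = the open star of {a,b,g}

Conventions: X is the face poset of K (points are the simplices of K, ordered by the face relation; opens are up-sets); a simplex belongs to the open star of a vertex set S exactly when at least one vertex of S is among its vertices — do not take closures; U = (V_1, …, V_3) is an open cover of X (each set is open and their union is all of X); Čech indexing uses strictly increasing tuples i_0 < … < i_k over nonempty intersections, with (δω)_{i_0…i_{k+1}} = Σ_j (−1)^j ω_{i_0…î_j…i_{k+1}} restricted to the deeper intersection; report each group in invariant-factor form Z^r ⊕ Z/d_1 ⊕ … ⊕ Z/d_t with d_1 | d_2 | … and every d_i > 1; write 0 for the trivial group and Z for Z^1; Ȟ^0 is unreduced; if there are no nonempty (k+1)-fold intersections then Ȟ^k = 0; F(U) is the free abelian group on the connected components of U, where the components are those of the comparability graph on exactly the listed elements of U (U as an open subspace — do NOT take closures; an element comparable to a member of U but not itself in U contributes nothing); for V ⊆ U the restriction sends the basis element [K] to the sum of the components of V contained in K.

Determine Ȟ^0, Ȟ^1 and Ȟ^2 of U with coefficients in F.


intersection data:
  V1={{d},{e},{f},{b,d},{c,f},{d,e},{d,g},{e,g},{b,d,g},{d,e,g}} V2={{c},{g},{b,g},{c,f},{d,g},{e,g},{b,d,g},{d,e,g}} V3={{a},{b},{g},{b,d},{b,g},{d,g},{e,g},{b,d,g},{d,e,g}}
  V12={{c,f},{d,g},{e,g},{b,d,g},{d,e,g}} V13={{b,d},{d,g},{e,g},{b,d,g},{d,e,g}} V23={{g},{b,g},{d,g},{e,g},{b,d,g},{d,e,g}}
  V123={{d,g},{e,g},{b,d,g},{d,e,g}}
components per intersection:
  V1: {{d},{e},{b,d},{d,e},{d,g},{e,g},{b,d,g},{d,e,g}} {{f},{c,f}}
  V2: {{c},{c,f}} {{g},{b,g},{d,g},{e,g},{b,d,g},{d,e,g}}
  V3: {{a}} {{b},{g},{b,d},{b,g},{d,g},{e,g},{b,d,g},{d,e,g}}
  V12: {{c,f}} {{d,g},{e,g},{b,d,g},{d,e,g}}
  V13: {{b,d},{d,g},{e,g},{b,d,g},{d,e,g}}
  V23: {{g},{b,g},{d,g},{e,g},{b,d,g},{d,e,g}}
  V123: {{d,g},{e,g},{b,d,g},{d,e,g}}
C dims 6,4,1; δ0: rk 3, SNF 1^3; δ1: rk 1, SNF 1^1
Ȟ^0 = (6 − 3) − 0 = 3, so Ȟ^0 ≅ Z^3
Ȟ^1 = (4 − 1) − 3 = 0, so Ȟ^1 ≅ 0
Ȟ^2 = (1 − 0) − 1 = 0, so Ȟ^2 ≅ 0

Ȟ^0 ≅ Z^3, Ȟ^1 ≅ 0 and Ȟ^2 ≅ 0


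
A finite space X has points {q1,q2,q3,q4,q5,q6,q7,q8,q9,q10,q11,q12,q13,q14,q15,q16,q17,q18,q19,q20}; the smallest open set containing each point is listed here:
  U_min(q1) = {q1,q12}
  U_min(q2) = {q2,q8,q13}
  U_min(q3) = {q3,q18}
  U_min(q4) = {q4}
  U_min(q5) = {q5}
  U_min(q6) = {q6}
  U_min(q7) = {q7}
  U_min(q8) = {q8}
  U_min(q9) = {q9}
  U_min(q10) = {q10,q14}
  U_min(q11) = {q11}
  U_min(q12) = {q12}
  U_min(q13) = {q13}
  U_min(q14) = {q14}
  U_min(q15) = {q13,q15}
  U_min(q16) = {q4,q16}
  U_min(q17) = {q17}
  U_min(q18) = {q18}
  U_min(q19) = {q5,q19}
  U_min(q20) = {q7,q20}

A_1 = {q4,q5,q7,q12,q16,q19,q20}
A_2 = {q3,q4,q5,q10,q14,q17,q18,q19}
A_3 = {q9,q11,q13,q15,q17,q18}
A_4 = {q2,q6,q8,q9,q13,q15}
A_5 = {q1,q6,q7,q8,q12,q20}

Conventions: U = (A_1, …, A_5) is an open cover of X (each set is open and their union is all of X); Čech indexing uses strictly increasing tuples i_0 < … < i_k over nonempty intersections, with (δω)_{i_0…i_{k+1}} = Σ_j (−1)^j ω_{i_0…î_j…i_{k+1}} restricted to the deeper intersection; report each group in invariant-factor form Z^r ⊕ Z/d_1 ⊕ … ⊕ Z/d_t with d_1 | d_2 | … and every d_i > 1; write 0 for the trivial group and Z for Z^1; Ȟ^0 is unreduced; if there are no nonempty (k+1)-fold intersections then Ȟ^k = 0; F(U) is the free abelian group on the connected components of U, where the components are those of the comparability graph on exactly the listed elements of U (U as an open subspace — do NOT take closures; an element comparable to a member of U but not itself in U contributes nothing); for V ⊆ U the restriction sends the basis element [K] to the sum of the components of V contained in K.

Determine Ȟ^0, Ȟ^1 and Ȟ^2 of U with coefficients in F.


Ȟ^0 = Z^11, Ȟ^1 = 0 and Ȟ^2 = 0

intersection data:
  A12={q4,q5,q19} A15={q7,q12,q20} A23={q17,q18} A34={q9,q13,q15} A45={q6,q8}
components per intersection:
  A1: {q4,q16} {q5,q19} {q7,q20} {q12}
  A2: {q3,q18} {q4} {q5,q19} {q10,q14} {q17}
  A3: {q9} {q11} {q13,q15} {q17} {q18}
  A4: {q2,q8,q13,q15} {q6} {q9}
  A5: {q1,q12} {q6} {q7,q20} {q8}
  A12: {q4} {q5,q19}
  A15: {q7,q20} {q12}
  A23: {q17} {q18}
  A34: {q9} {q13,q15}
  A45: {q6} {q8}
C dims 21,10; δ0: rk 10, SNF 1^10
Ȟ^0 = (21 − 10) − 0 = 11, so Ȟ^0 ≅ Z^11
Ȟ^1 = (10 − 0) − 10 = 0, so Ȟ^1 ≅ 0
Ȟ^2 = (0 − 0) − 0 = 0, so Ȟ^2 ≅ 0


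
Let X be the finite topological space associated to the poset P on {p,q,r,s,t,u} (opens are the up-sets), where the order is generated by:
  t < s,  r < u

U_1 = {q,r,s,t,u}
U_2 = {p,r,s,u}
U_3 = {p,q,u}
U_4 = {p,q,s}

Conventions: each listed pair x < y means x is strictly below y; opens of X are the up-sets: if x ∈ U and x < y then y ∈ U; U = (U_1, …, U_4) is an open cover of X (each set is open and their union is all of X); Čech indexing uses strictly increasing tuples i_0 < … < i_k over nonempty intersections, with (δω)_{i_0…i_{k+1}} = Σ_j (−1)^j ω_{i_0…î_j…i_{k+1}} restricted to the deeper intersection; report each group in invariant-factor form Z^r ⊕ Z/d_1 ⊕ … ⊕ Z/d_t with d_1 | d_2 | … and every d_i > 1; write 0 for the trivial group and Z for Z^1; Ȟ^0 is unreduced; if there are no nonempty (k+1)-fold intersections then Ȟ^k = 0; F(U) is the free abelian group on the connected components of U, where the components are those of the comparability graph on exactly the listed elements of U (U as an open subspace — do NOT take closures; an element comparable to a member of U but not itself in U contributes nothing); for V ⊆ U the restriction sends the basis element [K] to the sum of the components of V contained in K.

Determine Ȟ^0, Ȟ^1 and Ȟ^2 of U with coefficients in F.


nonempty intersections:
  U12={r,s,u} U13={q,u} U14={q,s} U23={p,u} U24={p,s} U34={p,q}
  U123={u} U124={s} U134={q} U234={p}
components per intersection:
  U1: {q} {r,u} {s,t}
  U2: {p} {r,u} {s}
  U3: {p} {q} {u}
  U4: {p} {q} {s}
  U12: {r,u} {s}
  U13: {q} {u}
  U14: {q} {s}
  U23: {p} {u}
  U24: {p} {s}
  U34: {p} {q}
  U123: {u}
  U124: {s}
  U134: {q}
  U234: {p}
C dims 12,12,4; δ0: rk 8, SNF 1^8; δ1: rk 4, SNF 1^4
Ȟ^0: (12−8)−0=4 ⇒ Z^4
Ȟ^1: (12−4)−8=0 ⇒ 0
Ȟ^2: (4−0)−4=0 ⇒ 0

Ȟ^0 = Z^4,  Ȟ^1 = 0,  Ȟ^2 = 0


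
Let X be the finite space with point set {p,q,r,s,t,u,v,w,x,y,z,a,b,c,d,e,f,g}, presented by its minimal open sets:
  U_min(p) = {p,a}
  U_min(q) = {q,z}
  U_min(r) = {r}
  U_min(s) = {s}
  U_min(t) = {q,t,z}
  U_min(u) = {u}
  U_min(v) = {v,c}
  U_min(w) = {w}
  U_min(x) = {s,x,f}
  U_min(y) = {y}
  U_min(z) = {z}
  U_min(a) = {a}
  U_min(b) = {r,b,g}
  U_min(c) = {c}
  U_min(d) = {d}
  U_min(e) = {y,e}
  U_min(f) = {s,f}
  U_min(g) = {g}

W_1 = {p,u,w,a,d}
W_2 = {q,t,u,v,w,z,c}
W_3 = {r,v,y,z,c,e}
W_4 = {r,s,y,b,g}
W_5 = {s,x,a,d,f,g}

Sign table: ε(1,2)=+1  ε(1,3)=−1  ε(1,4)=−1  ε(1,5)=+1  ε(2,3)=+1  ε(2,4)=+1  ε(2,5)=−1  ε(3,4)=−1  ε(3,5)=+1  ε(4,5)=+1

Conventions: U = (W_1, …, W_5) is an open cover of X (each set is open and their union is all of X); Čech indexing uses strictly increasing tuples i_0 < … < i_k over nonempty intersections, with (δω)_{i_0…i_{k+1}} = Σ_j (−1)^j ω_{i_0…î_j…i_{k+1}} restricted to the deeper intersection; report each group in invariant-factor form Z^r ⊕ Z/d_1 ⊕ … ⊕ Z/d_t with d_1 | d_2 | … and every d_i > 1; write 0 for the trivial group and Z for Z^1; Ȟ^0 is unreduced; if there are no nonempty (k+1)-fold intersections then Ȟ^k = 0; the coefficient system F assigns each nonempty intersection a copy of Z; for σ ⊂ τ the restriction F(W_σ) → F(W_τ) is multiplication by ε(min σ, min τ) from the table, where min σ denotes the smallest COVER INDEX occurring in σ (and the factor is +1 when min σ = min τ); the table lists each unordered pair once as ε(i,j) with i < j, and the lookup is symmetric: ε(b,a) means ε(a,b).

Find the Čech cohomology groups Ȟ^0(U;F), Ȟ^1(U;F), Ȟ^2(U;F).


Ȟ^0 = 0, Ȟ^1 = Z/2, Ȟ^2 = 0

nonempty intersections:
  W12={u,w} W15={a,d} W23={v,z,c} W34={r,y} W45={s,g}
C dims 5,5; δ0: rk 5, SNF 1^4·2
Ȟ^0: (5−5)−0=0 ⇒ 0
Ȟ^1: (5−0)−5=0 plus torsion [2] ⇒ Z/2
Ȟ^2: (0−0)−0=0 ⇒ 0


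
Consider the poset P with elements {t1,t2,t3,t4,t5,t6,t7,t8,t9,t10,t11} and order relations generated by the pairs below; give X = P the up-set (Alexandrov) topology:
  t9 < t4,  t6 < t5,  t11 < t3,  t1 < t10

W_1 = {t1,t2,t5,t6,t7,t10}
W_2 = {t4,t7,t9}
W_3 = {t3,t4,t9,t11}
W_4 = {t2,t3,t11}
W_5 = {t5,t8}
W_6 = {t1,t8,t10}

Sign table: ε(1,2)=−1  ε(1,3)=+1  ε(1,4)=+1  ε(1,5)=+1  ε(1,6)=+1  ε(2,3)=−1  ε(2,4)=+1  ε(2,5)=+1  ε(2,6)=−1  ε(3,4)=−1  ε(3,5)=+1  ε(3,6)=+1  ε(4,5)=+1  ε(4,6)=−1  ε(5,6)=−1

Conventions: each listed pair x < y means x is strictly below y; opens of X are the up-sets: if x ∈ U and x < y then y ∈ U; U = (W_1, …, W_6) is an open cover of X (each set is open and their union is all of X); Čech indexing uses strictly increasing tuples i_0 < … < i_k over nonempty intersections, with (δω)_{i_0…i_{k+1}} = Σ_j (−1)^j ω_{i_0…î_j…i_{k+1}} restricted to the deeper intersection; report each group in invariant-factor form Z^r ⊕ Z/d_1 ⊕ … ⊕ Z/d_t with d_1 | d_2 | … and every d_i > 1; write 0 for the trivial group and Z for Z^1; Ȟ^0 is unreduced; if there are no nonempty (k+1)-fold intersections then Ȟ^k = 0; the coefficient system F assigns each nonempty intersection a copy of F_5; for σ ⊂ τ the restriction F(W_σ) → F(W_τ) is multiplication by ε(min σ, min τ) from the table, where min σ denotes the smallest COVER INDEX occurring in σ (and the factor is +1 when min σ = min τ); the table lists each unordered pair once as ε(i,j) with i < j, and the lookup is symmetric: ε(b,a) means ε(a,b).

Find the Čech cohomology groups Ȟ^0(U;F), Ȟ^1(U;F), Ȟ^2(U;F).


Ȟ^0(U;F) ≅ 0, Ȟ^1(U;F) ≅ Z/5 and Ȟ^2(U;F) ≅ 0

nerve simplices:
  W12={t7} W14={t2} W15={t5} W16={t1,t10} W23={t4,t9} W34={t3,t11} W56={t8}
C dims 6,7; δ0: rk_F5 6
degree 0: 6−6−0 = 0 → Ȟ^0 ≅ 0
degree 1: 7−0−6 = 1 → Ȟ^1 ≅ Z/5
degree 2: 0−0−0 = 0 → Ȟ^2 ≅ 0


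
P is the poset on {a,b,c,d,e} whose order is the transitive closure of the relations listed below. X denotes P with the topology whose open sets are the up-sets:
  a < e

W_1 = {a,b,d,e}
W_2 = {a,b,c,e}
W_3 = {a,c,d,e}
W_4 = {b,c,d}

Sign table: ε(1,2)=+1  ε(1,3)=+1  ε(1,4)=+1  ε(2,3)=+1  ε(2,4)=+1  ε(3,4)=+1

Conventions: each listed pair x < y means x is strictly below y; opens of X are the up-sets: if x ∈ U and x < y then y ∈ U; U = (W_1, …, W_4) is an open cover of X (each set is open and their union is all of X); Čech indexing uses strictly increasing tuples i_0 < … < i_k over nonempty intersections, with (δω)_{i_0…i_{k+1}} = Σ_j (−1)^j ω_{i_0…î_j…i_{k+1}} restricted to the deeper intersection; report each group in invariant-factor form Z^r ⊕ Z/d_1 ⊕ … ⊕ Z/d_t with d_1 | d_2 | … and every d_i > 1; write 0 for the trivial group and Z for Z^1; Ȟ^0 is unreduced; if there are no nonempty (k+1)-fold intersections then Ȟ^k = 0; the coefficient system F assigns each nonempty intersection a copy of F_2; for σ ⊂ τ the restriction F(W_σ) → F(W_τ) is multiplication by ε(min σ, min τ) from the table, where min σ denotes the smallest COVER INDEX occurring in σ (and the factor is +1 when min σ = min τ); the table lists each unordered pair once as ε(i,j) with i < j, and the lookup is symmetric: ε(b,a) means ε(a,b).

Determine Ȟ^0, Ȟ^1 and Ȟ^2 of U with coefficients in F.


Ȟ^0 ≅ Z/2, Ȟ^1 ≅ 0, Ȟ^2 ≅ Z/2

nonempty intersections:
  W12={a,b,e} W13={a,d,e} W14={b,d} W23={a,c,e} W24={b,c} W34={c,d}
  W123={a,e} W124={b} W134={d} W234={c}
C dims 4,6,4; δ0: rk_F2 3; δ1: rk_F2 3
Ȟ^0: (4−3)−0=1 ⇒ Z/2
Ȟ^1: (6−3)−3=0 ⇒ 0
Ȟ^2: (4−0)−3=1 ⇒ Z/2
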